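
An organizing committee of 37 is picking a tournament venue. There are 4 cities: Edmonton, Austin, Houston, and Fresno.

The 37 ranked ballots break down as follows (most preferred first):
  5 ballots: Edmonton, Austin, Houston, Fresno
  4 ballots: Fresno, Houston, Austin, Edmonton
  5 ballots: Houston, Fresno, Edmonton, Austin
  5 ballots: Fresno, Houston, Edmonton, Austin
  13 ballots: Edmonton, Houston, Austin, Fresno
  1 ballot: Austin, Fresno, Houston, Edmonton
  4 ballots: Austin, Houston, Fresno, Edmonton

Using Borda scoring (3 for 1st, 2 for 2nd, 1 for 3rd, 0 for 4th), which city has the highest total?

Houston

Edmonton: 5×3 + 4×0 + 5×1 + 5×1 + 13×3 + 1×0 + 4×0 = 64
Austin: 5×2 + 4×1 + 5×0 + 5×0 + 13×1 + 1×3 + 4×3 = 42
Houston: 5×1 + 4×2 + 5×3 + 5×2 + 13×2 + 1×1 + 4×2 = 73
Fresno: 5×0 + 4×3 + 5×2 + 5×3 + 13×0 + 1×2 + 4×1 = 43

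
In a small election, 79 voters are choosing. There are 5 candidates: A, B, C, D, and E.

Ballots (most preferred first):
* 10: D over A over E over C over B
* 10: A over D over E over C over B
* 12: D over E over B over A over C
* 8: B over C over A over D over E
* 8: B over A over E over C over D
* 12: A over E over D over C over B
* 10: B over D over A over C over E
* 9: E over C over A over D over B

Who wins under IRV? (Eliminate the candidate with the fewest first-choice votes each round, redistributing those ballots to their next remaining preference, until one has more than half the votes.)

Round 1: A 22, B 26, C 0, D 22, E 9. C eliminated.
Round 2: A 22, B 26, D 22, E 9. E eliminated.
Round 3: A 31, B 26, D 22. D eliminated.
Round 4: A 41, B 38. A has a majority (≥40).

A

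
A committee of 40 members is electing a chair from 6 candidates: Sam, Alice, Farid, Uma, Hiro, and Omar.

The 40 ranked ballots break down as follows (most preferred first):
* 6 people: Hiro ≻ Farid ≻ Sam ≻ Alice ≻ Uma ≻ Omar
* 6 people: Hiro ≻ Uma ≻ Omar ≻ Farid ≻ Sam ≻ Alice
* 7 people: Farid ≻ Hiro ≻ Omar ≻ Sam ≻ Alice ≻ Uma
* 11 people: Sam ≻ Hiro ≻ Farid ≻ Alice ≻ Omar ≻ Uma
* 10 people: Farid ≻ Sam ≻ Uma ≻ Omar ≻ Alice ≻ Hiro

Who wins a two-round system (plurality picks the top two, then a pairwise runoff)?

Hiro

Round 1 first-place votes: Sam 11, Alice 0, Farid 17, Uma 0, Hiro 12, Omar 0. Farid and Hiro advance.
Runoff: Farid is ranked above Hiro on 17 ballots, Hiro above Farid on 23.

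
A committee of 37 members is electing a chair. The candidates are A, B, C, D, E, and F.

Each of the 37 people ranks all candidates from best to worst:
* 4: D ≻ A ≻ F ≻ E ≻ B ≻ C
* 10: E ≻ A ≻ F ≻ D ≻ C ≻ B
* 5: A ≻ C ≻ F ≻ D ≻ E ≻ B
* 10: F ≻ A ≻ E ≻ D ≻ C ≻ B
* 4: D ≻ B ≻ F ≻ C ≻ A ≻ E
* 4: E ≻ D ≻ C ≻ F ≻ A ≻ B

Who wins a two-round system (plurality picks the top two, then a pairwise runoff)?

Round 1 first-place votes: A 5, B 0, C 0, D 8, E 14, F 10. E and F advance.
Runoff: E is ranked above F on 14 ballots, F above E on 23.

F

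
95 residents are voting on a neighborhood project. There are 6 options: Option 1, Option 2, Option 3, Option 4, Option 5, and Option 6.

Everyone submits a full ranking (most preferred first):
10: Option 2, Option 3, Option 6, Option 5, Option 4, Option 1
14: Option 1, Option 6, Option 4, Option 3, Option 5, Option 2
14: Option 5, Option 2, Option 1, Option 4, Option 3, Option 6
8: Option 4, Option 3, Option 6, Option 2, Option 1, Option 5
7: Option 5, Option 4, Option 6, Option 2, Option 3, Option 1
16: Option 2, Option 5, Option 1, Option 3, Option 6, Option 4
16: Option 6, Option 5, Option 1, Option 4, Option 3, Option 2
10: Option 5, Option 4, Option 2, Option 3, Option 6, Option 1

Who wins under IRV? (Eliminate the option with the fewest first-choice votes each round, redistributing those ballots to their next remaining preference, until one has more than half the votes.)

Round 1: Option 1 14, Option 2 26, Option 3 0, Option 4 8, Option 5 31, Option 6 16. Option 3 eliminated.
Round 2: Option 1 14, Option 2 26, Option 4 8, Option 5 31, Option 6 16. Option 4 eliminated.
Round 3: Option 1 14, Option 2 26, Option 5 31, Option 6 24. Option 1 eliminated.
Round 4: Option 2 26, Option 5 31, Option 6 38. Option 2 eliminated.
Round 5: Option 5 47, Option 6 48. Option 6 has a majority (≥48).

Option 6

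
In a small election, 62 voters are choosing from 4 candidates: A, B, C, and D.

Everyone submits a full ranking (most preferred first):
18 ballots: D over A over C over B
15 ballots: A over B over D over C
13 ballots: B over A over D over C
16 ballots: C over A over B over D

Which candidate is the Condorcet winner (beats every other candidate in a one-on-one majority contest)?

A

A vs B: 49–13
A vs C: 46–16
A vs D: 44–18
A beats every other candidate.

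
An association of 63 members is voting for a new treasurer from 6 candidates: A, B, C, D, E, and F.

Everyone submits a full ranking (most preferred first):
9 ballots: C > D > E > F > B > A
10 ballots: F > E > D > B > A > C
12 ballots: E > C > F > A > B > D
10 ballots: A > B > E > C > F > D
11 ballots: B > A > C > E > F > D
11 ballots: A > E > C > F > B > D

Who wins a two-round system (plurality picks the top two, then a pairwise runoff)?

Round 1 first-place votes: A 21, B 11, C 9, D 0, E 12, F 10. A and E advance.
Runoff: A is ranked above E on 32 ballots, E above A on 31.

A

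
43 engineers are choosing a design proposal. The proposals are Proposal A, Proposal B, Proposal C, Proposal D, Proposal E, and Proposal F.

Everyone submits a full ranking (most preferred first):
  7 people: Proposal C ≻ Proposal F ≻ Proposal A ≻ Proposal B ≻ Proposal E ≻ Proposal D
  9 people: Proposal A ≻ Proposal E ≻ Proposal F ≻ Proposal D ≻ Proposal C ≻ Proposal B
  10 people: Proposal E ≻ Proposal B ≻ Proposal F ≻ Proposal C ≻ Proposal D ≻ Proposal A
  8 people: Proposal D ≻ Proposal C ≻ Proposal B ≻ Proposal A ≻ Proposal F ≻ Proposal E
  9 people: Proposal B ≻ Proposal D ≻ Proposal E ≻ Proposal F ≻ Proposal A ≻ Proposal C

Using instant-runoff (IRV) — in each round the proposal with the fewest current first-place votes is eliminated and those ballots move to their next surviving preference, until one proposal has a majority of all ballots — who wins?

Proposal B

Round 1: Proposal A 9, Proposal B 9, Proposal C 7, Proposal D 8, Proposal E 10, Proposal F 0. Proposal F eliminated.
Round 2: Proposal A 9, Proposal B 9, Proposal C 7, Proposal D 8, Proposal E 10. Proposal C eliminated.
Round 3: Proposal A 16, Proposal B 9, Proposal D 8, Proposal E 10. Proposal D eliminated.
Round 4: Proposal A 16, Proposal B 17, Proposal E 10. Proposal E eliminated.
Round 5: Proposal A 16, Proposal B 27. Proposal B has a majority (≥22).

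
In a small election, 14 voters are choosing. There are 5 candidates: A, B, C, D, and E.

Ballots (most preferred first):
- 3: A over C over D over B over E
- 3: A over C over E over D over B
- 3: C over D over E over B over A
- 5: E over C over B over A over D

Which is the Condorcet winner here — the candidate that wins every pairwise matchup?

C vs A: 8–6
C vs B: 14–0
C vs D: 14–0
C vs E: 9–5
C beats every other candidate.

C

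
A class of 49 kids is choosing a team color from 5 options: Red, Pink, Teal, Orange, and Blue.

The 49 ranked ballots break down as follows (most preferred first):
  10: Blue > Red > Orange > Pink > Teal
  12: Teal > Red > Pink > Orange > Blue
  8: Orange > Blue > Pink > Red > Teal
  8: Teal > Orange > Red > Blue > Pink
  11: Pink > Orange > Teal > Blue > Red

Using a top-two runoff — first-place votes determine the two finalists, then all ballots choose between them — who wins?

Pink

Round 1 first-place votes: Red 0, Pink 11, Teal 20, Orange 8, Blue 10. Teal and Pink advance.
Runoff: Teal is ranked above Pink on 20 ballots, Pink above Teal on 29.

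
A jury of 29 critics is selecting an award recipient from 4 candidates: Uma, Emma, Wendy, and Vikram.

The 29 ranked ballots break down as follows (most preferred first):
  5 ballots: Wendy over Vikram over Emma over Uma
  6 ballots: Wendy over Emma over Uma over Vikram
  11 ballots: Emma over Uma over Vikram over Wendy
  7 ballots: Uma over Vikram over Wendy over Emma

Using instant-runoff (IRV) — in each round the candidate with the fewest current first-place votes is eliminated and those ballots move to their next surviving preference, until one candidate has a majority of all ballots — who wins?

Wendy

Round 1: Uma 7, Emma 11, Wendy 11, Vikram 0. Vikram eliminated.
Round 2: Uma 7, Emma 11, Wendy 11. Uma eliminated.
Round 3: Emma 11, Wendy 18. Wendy has a majority (≥15).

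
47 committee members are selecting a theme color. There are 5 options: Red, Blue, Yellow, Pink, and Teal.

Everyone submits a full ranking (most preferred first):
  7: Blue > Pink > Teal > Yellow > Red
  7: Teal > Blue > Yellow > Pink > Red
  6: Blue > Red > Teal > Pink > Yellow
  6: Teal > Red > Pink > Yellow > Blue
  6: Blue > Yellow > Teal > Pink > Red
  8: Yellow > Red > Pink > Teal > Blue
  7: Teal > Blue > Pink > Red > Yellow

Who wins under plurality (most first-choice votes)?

First-place votes: Red 0, Blue 19, Yellow 8, Pink 0, Teal 20.

Teal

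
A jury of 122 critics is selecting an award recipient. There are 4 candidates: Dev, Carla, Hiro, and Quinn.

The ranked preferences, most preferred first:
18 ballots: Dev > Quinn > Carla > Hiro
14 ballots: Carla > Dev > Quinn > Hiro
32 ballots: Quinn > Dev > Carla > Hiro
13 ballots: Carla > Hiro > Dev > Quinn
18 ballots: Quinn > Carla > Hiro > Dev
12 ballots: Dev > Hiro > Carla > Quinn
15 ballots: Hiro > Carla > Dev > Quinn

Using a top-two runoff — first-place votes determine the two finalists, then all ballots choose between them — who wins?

Round 1 first-place votes: Dev 30, Carla 27, Hiro 15, Quinn 50. Quinn and Dev advance.
Runoff: Quinn is ranked above Dev on 50 ballots, Dev above Quinn on 72.

Dev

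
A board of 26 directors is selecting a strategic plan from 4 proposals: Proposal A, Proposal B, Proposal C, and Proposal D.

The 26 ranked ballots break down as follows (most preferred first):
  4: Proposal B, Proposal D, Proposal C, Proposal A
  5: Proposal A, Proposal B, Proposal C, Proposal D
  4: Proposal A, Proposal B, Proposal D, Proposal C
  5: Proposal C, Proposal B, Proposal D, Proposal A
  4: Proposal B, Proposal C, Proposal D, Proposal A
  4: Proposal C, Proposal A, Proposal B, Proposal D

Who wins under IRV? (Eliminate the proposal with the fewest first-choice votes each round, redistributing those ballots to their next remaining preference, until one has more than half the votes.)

Proposal C

Round 1: Proposal A 9, Proposal B 8, Proposal C 9, Proposal D 0. Proposal D eliminated.
Round 2: Proposal A 9, Proposal B 8, Proposal C 9. Proposal B eliminated.
Round 3: Proposal A 9, Proposal C 17. Proposal C has a majority (≥14).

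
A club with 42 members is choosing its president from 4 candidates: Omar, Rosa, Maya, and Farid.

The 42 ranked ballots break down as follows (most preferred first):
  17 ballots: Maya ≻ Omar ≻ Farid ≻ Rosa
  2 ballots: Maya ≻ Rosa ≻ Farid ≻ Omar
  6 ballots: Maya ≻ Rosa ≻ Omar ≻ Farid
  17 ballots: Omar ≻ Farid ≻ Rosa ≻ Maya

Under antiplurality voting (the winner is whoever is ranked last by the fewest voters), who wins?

Last-place votes: Omar 2, Rosa 17, Maya 17, Farid 6.

Omar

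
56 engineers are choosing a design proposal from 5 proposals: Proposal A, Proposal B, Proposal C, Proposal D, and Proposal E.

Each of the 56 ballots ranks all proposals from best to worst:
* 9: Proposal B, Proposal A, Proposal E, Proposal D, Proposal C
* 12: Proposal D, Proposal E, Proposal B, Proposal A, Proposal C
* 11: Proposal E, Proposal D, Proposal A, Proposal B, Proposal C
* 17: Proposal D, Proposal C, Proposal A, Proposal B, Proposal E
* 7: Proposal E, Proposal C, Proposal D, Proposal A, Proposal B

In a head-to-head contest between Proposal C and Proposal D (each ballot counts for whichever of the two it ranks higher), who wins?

Proposal D

Proposal C is ranked above Proposal D on 7 ballots; Proposal D above Proposal C on 49.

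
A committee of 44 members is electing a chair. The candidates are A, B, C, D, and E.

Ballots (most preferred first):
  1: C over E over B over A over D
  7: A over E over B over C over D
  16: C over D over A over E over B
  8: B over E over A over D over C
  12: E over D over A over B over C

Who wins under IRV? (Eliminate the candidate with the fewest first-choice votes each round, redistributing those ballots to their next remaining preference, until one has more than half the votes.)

E

Round 1: A 7, B 8, C 17, D 0, E 12. D eliminated.
Round 2: A 7, B 8, C 17, E 12. A eliminated.
Round 3: B 8, C 17, E 19. B eliminated.
Round 4: C 17, E 27. E has a majority (≥23).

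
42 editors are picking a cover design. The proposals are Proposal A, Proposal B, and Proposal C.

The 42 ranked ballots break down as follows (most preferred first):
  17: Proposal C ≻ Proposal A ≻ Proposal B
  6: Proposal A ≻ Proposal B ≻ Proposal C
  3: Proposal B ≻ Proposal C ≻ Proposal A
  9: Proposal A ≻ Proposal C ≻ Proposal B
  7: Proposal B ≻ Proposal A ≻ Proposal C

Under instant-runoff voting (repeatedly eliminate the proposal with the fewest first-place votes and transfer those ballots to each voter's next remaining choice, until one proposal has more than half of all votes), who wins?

Round 1: Proposal A 15, Proposal B 10, Proposal C 17. Proposal B eliminated.
Round 2: Proposal A 22, Proposal C 20. Proposal A has a majority (≥22).

Proposal A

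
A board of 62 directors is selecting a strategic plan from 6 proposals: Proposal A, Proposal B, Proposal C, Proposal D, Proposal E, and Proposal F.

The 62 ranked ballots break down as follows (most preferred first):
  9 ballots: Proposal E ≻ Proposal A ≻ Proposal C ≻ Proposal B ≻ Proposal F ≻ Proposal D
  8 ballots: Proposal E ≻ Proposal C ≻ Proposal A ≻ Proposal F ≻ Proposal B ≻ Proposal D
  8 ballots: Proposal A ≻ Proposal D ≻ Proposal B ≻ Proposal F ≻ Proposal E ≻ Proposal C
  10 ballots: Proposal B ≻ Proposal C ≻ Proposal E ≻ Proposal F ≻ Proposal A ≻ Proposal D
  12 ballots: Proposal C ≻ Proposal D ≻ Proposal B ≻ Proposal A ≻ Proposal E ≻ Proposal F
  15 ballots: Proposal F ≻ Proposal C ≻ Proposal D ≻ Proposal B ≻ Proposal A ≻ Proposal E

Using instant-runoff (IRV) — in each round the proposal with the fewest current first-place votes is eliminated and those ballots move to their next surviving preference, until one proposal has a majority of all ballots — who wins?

Proposal B

Round 1: Proposal A 8, Proposal B 10, Proposal C 12, Proposal D 0, Proposal E 17, Proposal F 15. Proposal D eliminated.
Round 2: Proposal A 8, Proposal B 10, Proposal C 12, Proposal E 17, Proposal F 15. Proposal A eliminated.
Round 3: Proposal B 18, Proposal C 12, Proposal E 17, Proposal F 15. Proposal C eliminated.
Round 4: Proposal B 30, Proposal E 17, Proposal F 15. Proposal F eliminated.
Round 5: Proposal B 45, Proposal E 17. Proposal B has a majority (≥32).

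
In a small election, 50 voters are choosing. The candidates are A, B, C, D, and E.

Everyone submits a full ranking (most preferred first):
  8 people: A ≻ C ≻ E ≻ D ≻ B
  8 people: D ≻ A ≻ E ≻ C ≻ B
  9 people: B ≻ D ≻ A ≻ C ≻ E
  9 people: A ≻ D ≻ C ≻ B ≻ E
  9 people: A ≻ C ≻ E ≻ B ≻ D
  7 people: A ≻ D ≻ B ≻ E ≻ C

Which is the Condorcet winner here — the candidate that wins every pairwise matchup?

A

A vs B: 41–9
A vs C: 50–0
A vs D: 33–17
A vs E: 50–0
A beats every other candidate.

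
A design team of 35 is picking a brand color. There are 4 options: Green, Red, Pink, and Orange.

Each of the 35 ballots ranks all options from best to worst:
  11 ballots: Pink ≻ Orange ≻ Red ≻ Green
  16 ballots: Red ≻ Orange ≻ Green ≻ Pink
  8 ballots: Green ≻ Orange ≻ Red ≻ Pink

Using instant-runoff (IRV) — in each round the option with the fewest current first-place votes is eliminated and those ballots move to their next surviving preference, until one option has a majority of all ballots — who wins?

Red

Round 1: Green 8, Red 16, Pink 11, Orange 0. Orange eliminated.
Round 2: Green 8, Red 16, Pink 11. Green eliminated.
Round 3: Red 24, Pink 11. Red has a majority (≥18).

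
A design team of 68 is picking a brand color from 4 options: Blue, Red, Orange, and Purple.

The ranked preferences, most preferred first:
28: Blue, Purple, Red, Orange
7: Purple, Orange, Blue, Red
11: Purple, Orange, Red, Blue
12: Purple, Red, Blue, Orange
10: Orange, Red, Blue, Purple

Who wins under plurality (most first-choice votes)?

Purple

First-place votes: Blue 28, Red 0, Orange 10, Purple 30.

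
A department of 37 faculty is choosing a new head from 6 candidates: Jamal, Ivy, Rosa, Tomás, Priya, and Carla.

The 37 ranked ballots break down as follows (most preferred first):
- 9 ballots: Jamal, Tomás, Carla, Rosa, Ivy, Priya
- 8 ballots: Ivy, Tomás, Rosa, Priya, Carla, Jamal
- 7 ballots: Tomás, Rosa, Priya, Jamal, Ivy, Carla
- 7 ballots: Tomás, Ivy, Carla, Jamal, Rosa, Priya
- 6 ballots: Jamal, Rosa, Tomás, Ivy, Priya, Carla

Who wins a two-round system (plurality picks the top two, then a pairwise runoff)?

Tomás

Round 1 first-place votes: Jamal 15, Ivy 8, Rosa 0, Tomás 14, Priya 0, Carla 0. Jamal and Tomás advance.
Runoff: Jamal is ranked above Tomás on 15 ballots, Tomás above Jamal on 22.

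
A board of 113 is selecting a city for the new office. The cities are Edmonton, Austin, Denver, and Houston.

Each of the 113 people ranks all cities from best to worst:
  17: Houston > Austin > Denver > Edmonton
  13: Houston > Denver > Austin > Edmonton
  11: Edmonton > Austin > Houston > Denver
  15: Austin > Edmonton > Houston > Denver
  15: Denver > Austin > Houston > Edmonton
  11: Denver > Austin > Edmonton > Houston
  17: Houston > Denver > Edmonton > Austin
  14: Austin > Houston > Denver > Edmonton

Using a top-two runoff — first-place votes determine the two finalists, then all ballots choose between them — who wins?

Austin

Round 1 first-place votes: Edmonton 11, Austin 29, Denver 26, Houston 47. Houston and Austin advance.
Runoff: Houston is ranked above Austin on 47 ballots, Austin above Houston on 66.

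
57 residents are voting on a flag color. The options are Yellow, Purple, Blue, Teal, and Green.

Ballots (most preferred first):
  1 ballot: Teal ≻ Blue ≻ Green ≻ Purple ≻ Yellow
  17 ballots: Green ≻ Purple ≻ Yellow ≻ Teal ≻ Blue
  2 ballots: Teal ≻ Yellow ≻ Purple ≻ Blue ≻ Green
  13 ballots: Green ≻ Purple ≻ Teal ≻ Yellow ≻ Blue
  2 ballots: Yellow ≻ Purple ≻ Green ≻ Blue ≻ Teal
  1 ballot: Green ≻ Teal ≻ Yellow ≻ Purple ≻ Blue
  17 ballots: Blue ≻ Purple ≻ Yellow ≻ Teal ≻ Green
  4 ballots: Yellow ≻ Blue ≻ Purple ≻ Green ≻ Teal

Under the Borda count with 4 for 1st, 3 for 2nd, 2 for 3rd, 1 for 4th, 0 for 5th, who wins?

Yellow: 1×0 + 17×2 + 2×3 + 13×1 + 2×4 + 1×2 + 17×2 + 4×4 = 113
Purple: 1×1 + 17×3 + 2×2 + 13×3 + 2×3 + 1×1 + 17×3 + 4×2 = 161
Blue: 1×3 + 17×0 + 2×1 + 13×0 + 2×1 + 1×0 + 17×4 + 4×3 = 87
Teal: 1×4 + 17×1 + 2×4 + 13×2 + 2×0 + 1×3 + 17×1 + 4×0 = 75
Green: 1×2 + 17×4 + 2×0 + 13×4 + 2×2 + 1×4 + 17×0 + 4×1 = 134

Purple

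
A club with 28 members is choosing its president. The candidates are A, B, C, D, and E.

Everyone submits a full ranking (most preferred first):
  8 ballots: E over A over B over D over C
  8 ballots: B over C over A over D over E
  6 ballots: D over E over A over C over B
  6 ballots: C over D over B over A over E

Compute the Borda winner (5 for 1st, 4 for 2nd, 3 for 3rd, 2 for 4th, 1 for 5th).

B

A: 8×4 + 8×3 + 6×3 + 6×2 = 86
B: 8×3 + 8×5 + 6×1 + 6×3 = 88
C: 8×1 + 8×4 + 6×2 + 6×5 = 82
D: 8×2 + 8×2 + 6×5 + 6×4 = 86
E: 8×5 + 8×1 + 6×4 + 6×1 = 78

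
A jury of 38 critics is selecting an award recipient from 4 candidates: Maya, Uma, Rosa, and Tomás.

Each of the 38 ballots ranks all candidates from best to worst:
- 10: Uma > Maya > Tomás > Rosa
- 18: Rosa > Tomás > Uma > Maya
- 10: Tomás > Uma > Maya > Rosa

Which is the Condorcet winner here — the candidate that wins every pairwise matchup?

Tomás vs Maya: 28–10
Tomás vs Uma: 28–10
Tomás vs Rosa: 20–18
Tomás beats every other candidate.

Tomás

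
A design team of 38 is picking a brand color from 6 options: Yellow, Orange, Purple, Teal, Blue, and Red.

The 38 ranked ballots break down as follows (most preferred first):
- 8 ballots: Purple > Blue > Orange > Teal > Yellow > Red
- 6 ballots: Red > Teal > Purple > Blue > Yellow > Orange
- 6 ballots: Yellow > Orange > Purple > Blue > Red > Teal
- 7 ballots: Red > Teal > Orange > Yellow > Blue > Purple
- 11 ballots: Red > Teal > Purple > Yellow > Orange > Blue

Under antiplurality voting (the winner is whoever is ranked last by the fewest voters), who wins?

Yellow

Last-place votes: Yellow 0, Orange 6, Purple 7, Teal 6, Blue 11, Red 8.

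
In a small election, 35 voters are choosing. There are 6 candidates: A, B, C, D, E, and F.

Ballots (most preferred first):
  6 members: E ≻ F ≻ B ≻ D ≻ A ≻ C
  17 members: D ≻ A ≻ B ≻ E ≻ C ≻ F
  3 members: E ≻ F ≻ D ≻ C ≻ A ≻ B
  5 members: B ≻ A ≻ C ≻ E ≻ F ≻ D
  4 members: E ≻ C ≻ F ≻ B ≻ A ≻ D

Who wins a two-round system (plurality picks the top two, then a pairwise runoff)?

Round 1 first-place votes: A 0, B 5, C 0, D 17, E 13, F 0. D and E advance.
Runoff: D is ranked above E on 17 ballots, E above D on 18.

E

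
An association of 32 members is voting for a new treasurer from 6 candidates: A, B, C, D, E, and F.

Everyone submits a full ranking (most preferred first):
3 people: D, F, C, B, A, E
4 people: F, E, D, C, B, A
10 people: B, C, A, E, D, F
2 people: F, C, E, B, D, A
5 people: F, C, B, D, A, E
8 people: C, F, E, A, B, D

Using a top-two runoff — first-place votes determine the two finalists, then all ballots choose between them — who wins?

F

Round 1 first-place votes: A 0, B 10, C 8, D 3, E 0, F 11. F and B advance.
Runoff: F is ranked above B on 22 ballots, B above F on 10.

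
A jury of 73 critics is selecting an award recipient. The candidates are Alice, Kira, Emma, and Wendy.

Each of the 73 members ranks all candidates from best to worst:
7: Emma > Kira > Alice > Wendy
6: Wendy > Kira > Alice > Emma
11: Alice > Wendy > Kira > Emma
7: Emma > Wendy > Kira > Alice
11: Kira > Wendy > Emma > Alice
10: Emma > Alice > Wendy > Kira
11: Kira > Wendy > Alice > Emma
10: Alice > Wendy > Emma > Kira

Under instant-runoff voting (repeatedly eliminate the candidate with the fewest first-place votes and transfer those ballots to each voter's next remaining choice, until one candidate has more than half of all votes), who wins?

Round 1: Alice 21, Kira 22, Emma 24, Wendy 6. Wendy eliminated.
Round 2: Alice 21, Kira 28, Emma 24. Alice eliminated.
Round 3: Kira 39, Emma 34. Kira has a majority (≥37).

Kira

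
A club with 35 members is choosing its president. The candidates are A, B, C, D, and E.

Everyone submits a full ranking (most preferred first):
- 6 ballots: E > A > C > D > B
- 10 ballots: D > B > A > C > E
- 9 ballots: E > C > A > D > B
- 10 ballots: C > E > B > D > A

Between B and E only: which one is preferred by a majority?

E

B is ranked above E on 10 ballots; E above B on 25.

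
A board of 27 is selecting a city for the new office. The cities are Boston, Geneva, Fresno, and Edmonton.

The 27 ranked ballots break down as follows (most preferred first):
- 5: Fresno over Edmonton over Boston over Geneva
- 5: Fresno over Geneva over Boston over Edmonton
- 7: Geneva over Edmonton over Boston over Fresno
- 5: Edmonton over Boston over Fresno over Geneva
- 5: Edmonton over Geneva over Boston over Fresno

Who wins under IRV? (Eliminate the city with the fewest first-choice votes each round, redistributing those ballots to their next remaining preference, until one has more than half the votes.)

Round 1: Boston 0, Geneva 7, Fresno 10, Edmonton 10. Boston eliminated.
Round 2: Geneva 7, Fresno 10, Edmonton 10. Geneva eliminated.
Round 3: Fresno 10, Edmonton 17. Edmonton has a majority (≥14).

Edmonton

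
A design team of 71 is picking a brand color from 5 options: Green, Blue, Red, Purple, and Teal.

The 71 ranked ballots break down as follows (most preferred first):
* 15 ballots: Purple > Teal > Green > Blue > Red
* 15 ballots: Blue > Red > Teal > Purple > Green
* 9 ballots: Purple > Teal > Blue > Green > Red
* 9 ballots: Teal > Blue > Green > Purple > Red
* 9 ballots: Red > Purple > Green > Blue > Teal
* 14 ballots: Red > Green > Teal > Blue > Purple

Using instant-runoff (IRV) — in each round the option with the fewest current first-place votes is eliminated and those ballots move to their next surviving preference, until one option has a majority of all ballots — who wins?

Round 1: Green 0, Blue 15, Red 23, Purple 24, Teal 9. Green eliminated.
Round 2: Blue 15, Red 23, Purple 24, Teal 9. Teal eliminated.
Round 3: Blue 24, Red 23, Purple 24. Red eliminated.
Round 4: Blue 38, Purple 33. Blue has a majority (≥36).

Blue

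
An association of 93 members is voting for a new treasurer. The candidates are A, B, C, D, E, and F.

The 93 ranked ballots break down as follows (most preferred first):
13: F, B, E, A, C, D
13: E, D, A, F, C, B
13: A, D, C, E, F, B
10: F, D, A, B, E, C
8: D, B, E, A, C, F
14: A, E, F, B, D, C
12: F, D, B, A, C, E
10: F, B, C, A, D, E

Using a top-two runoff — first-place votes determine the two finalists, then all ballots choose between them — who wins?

A

Round 1 first-place votes: A 27, B 0, C 0, D 8, E 13, F 45. F and A advance.
Runoff: F is ranked above A on 45 ballots, A above F on 48.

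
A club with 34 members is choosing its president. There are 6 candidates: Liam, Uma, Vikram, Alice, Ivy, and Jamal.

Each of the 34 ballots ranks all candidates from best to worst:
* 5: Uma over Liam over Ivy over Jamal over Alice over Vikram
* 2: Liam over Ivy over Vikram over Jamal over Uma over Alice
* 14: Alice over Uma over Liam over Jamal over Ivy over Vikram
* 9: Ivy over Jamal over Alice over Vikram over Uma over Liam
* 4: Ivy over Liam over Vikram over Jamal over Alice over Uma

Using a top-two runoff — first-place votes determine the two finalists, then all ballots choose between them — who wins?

Ivy

Round 1 first-place votes: Liam 2, Uma 5, Vikram 0, Alice 14, Ivy 13, Jamal 0. Alice and Ivy advance.
Runoff: Alice is ranked above Ivy on 14 ballots, Ivy above Alice on 20.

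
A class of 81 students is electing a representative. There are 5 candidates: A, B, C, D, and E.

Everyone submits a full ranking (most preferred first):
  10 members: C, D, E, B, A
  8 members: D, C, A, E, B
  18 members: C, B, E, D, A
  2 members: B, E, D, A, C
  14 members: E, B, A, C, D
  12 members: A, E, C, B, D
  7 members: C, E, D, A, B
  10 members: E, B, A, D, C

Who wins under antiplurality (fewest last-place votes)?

Last-place votes: A 28, B 15, C 12, D 26, E 0.

E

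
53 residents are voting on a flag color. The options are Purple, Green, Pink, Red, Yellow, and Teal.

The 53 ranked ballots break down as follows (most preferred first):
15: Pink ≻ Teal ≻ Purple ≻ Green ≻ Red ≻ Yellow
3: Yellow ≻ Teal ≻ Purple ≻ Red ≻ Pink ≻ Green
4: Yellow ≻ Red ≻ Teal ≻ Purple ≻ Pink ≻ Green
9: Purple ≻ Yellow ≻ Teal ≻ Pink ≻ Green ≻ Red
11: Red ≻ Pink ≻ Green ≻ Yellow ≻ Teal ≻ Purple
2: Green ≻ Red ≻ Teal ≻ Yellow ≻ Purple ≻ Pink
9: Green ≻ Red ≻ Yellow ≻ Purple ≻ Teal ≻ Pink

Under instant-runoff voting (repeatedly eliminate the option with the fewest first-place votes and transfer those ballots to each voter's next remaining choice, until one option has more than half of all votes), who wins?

Round 1: Purple 9, Green 11, Pink 15, Red 11, Yellow 7, Teal 0. Teal eliminated.
Round 2: Purple 9, Green 11, Pink 15, Red 11, Yellow 7. Yellow eliminated.
Round 3: Purple 12, Green 11, Pink 15, Red 15. Green eliminated.
Round 4: Purple 12, Pink 15, Red 26. Purple eliminated.
Round 5: Pink 24, Red 29. Red has a majority (≥27).

Red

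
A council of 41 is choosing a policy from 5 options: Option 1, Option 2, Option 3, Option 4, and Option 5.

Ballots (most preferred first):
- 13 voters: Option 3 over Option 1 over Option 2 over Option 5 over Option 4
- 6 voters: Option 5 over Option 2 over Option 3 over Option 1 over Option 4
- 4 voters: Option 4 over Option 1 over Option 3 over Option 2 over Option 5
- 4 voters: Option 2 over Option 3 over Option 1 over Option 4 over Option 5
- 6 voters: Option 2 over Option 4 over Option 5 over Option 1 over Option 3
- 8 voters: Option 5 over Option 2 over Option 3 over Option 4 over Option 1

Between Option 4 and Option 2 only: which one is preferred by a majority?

Option 4 is ranked above Option 2 on 4 ballots; Option 2 above Option 4 on 37.

Option 2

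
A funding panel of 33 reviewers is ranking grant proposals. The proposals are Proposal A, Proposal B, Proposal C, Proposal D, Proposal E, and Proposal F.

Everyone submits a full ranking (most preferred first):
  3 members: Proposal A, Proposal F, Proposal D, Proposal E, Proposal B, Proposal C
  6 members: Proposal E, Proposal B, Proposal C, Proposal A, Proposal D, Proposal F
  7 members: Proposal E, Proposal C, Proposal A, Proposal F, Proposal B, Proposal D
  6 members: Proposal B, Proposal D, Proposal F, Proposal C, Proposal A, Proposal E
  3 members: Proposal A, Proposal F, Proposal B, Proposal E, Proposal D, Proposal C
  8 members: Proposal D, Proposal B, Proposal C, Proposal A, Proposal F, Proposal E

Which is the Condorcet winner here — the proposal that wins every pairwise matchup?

Proposal B vs Proposal A: 20–13
Proposal B vs Proposal C: 26–7
Proposal B vs Proposal D: 22–11
Proposal B vs Proposal E: 17–16
Proposal B vs Proposal F: 20–13
Proposal B beats every other proposal.

Proposal B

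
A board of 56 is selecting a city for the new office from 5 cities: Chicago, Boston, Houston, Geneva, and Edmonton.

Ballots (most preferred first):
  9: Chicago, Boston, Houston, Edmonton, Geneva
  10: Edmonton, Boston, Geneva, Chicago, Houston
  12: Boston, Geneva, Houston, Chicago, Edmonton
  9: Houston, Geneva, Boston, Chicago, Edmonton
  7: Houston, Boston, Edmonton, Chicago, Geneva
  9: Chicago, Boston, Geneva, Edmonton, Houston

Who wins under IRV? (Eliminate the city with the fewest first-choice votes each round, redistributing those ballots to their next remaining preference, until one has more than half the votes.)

Round 1: Chicago 18, Boston 12, Houston 16, Geneva 0, Edmonton 10. Geneva eliminated.
Round 2: Chicago 18, Boston 12, Houston 16, Edmonton 10. Edmonton eliminated.
Round 3: Chicago 18, Boston 22, Houston 16. Houston eliminated.
Round 4: Chicago 18, Boston 38. Boston has a majority (≥29).

Boston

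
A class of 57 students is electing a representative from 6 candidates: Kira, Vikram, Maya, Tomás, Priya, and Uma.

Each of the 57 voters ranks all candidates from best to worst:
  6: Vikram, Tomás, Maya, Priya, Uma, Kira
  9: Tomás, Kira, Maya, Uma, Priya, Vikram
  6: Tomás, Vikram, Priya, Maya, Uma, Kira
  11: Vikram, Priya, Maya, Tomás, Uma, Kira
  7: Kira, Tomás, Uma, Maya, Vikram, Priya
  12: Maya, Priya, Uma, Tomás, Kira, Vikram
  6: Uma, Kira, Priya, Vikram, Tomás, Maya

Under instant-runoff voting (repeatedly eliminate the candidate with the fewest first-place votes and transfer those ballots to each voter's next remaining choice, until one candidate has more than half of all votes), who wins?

Tomás

Round 1: Kira 7, Vikram 17, Maya 12, Tomás 15, Priya 0, Uma 6. Priya eliminated.
Round 2: Kira 7, Vikram 17, Maya 12, Tomás 15, Uma 6. Uma eliminated.
Round 3: Kira 13, Vikram 17, Maya 12, Tomás 15. Maya eliminated.
Round 4: Kira 13, Vikram 17, Tomás 27. Kira eliminated.
Round 5: Vikram 23, Tomás 34. Tomás has a majority (≥29).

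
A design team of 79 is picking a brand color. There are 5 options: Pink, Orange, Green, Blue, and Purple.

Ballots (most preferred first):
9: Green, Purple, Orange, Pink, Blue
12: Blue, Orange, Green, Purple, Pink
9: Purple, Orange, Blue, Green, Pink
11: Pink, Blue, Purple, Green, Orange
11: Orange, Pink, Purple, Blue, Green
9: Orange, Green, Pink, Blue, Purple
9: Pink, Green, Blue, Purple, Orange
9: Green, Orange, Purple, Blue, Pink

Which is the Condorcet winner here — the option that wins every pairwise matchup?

Orange vs Pink: 59–20
Orange vs Green: 41–38
Orange vs Blue: 47–32
Orange vs Purple: 41–38
Orange beats every other option.

Orange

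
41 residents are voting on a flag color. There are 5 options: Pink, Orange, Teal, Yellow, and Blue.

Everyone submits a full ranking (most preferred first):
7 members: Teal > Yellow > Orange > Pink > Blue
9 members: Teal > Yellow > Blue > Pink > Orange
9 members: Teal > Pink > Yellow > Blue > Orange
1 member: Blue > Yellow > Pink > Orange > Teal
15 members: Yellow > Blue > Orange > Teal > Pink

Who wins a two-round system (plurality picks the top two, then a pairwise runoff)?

Round 1 first-place votes: Pink 0, Orange 0, Teal 25, Yellow 15, Blue 1. Teal and Yellow advance.
Runoff: Teal is ranked above Yellow on 25 ballots, Yellow above Teal on 16.

Teal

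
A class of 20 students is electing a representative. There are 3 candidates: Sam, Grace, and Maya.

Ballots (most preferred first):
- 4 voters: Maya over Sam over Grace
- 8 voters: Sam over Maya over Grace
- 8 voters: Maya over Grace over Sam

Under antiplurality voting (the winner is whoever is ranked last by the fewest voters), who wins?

Maya

Last-place votes: Sam 8, Grace 12, Maya 0.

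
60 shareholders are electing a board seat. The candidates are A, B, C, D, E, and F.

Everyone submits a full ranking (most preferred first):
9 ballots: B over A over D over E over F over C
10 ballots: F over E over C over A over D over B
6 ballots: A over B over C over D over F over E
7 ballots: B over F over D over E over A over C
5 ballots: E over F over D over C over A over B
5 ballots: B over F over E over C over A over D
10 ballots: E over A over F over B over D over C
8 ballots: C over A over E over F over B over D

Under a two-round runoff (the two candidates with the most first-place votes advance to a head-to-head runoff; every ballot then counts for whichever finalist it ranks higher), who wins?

E

Round 1 first-place votes: A 6, B 21, C 8, D 0, E 15, F 10. B and E advance.
Runoff: B is ranked above E on 27 ballots, E above B on 33.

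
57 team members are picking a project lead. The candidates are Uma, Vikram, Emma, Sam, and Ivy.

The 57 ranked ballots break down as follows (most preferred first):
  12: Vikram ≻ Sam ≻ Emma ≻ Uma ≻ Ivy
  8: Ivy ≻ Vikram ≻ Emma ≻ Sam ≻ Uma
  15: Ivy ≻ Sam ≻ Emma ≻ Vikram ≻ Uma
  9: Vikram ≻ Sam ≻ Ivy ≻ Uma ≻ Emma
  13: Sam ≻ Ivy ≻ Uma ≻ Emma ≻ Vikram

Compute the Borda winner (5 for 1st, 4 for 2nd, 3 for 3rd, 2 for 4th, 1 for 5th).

Sam

Uma: 12×2 + 8×1 + 15×1 + 9×2 + 13×3 = 104
Vikram: 12×5 + 8×4 + 15×2 + 9×5 + 13×1 = 180
Emma: 12×3 + 8×3 + 15×3 + 9×1 + 13×2 = 140
Sam: 12×4 + 8×2 + 15×4 + 9×4 + 13×5 = 225
Ivy: 12×1 + 8×5 + 15×5 + 9×3 + 13×4 = 206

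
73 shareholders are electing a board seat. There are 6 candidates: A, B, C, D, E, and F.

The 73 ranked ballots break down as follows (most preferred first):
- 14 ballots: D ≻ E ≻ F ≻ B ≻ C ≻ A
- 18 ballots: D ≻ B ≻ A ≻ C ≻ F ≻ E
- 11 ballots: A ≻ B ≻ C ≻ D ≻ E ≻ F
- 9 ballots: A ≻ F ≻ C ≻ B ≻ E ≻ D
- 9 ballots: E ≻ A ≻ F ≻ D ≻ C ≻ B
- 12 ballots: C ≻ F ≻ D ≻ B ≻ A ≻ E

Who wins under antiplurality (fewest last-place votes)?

C

Last-place votes: A 14, B 9, C 0, D 9, E 30, F 11.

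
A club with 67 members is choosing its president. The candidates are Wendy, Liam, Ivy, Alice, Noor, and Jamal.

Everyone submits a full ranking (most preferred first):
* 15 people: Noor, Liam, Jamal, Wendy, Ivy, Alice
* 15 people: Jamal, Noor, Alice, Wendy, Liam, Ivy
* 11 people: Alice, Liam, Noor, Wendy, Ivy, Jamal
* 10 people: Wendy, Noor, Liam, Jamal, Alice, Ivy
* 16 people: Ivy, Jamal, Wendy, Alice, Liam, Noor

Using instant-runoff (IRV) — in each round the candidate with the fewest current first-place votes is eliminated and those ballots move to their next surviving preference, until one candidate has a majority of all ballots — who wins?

Round 1: Wendy 10, Liam 0, Ivy 16, Alice 11, Noor 15, Jamal 15. Liam eliminated.
Round 2: Wendy 10, Ivy 16, Alice 11, Noor 15, Jamal 15. Wendy eliminated.
Round 3: Ivy 16, Alice 11, Noor 25, Jamal 15. Alice eliminated.
Round 4: Ivy 16, Noor 36, Jamal 15. Noor has a majority (≥34).

Noor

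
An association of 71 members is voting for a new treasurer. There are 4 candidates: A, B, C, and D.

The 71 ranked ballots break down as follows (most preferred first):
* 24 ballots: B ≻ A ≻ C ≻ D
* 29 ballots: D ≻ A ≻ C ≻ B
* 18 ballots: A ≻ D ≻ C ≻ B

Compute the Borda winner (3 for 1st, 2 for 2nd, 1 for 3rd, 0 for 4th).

A

A: 24×2 + 29×2 + 18×3 = 160
B: 24×3 + 29×0 + 18×0 = 72
C: 24×1 + 29×1 + 18×1 = 71
D: 24×0 + 29×3 + 18×2 = 123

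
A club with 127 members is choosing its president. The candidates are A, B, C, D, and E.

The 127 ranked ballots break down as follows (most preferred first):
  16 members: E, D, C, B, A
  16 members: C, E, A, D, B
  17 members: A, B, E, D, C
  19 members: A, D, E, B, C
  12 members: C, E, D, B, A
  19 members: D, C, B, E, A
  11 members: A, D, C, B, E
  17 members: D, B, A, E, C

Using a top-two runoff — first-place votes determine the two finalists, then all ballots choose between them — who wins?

Round 1 first-place votes: A 47, B 0, C 28, D 36, E 16. A and D advance.
Runoff: A is ranked above D on 63 ballots, D above A on 64.

D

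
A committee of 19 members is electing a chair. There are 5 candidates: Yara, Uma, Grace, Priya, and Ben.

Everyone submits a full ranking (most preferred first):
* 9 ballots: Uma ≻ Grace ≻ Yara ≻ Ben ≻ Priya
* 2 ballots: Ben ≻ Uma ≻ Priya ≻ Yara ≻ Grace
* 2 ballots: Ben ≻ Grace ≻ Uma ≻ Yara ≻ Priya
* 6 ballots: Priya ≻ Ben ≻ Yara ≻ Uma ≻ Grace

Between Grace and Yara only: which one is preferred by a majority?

Grace is ranked above Yara on 11 ballots; Yara above Grace on 8.

Grace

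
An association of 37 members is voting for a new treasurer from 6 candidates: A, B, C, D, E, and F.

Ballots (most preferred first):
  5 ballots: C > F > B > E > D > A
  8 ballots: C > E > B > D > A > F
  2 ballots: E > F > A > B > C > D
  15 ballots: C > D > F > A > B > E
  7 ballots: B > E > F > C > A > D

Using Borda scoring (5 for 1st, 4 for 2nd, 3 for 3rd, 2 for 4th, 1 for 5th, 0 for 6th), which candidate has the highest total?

C

A: 5×0 + 8×1 + 2×3 + 15×2 + 7×1 = 51
B: 5×3 + 8×3 + 2×2 + 15×1 + 7×5 = 93
C: 5×5 + 8×5 + 2×1 + 15×5 + 7×2 = 156
D: 5×1 + 8×2 + 2×0 + 15×4 + 7×0 = 81
E: 5×2 + 8×4 + 2×5 + 15×0 + 7×4 = 80
F: 5×4 + 8×0 + 2×4 + 15×3 + 7×3 = 94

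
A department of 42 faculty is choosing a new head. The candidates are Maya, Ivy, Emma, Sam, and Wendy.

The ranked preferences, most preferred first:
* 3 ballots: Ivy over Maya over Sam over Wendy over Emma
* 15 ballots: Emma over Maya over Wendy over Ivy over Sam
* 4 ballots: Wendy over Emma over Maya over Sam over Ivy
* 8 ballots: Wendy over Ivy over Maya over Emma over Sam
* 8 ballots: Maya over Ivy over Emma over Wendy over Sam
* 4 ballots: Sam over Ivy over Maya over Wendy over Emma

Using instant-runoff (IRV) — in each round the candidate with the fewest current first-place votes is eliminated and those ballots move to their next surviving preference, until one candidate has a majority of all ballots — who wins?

Maya

Round 1: Maya 8, Ivy 3, Emma 15, Sam 4, Wendy 12. Ivy eliminated.
Round 2: Maya 11, Emma 15, Sam 4, Wendy 12. Sam eliminated.
Round 3: Maya 15, Emma 15, Wendy 12. Wendy eliminated.
Round 4: Maya 23, Emma 19. Maya has a majority (≥22).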